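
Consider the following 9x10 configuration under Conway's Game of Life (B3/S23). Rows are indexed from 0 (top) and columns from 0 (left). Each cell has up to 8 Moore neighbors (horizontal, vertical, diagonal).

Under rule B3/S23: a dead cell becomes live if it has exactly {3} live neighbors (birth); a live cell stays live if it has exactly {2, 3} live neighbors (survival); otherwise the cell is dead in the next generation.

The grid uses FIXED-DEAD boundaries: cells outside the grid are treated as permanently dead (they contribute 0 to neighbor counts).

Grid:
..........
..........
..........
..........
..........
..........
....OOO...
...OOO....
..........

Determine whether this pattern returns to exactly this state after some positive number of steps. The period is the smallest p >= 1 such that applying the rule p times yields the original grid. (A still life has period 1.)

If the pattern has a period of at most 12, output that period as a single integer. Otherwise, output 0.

Answer: 2

Derivation:
Simulating and comparing each generation to the original:
Gen 0 (original, given above): 6 live cells
Gen 1: 6 live cells, differs from original
Gen 2: 6 live cells, MATCHES original -> period = 2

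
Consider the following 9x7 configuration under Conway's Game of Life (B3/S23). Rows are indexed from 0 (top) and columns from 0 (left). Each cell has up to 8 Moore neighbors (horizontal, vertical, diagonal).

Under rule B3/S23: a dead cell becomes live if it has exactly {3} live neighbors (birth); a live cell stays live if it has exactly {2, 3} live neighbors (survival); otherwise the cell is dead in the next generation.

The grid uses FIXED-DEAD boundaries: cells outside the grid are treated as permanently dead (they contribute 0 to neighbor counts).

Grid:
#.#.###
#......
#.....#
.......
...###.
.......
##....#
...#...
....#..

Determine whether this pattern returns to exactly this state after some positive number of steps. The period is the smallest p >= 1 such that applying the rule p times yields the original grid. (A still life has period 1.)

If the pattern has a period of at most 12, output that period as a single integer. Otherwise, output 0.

Simulating and comparing each generation to the original:
Gen 0 (original, given above): 16 live cells
Gen 1: 9 live cells, differs from original
Gen 2: 6 live cells, differs from original
Gen 3: 6 live cells, differs from original
Gen 4: 6 live cells, differs from original
Gen 5: 5 live cells, differs from original
Gen 6: 5 live cells, differs from original
Gen 7: 5 live cells, differs from original
Gen 8: 3 live cells, differs from original
Gen 9: 2 live cells, differs from original
Gen 10: 0 live cells, differs from original
Gen 11: 0 live cells, differs from original
Gen 12: 0 live cells, differs from original
No period found within 12 steps.

Answer: 0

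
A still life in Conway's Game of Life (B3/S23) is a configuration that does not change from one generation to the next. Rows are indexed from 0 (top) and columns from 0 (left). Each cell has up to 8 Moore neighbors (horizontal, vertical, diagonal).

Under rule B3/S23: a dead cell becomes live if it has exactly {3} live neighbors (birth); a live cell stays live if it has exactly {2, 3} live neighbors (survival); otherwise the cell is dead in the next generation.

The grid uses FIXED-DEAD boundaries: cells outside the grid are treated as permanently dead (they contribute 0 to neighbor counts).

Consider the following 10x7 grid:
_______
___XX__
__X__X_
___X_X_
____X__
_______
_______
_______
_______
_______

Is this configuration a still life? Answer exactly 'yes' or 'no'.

Compute generation 1 and compare to generation 0 (given above):
Generation 1:
_______
___XX__
__X__X_
___X_X_
____X__
_______
_______
_______
_______
_______
The grids are IDENTICAL -> still life.

Answer: yes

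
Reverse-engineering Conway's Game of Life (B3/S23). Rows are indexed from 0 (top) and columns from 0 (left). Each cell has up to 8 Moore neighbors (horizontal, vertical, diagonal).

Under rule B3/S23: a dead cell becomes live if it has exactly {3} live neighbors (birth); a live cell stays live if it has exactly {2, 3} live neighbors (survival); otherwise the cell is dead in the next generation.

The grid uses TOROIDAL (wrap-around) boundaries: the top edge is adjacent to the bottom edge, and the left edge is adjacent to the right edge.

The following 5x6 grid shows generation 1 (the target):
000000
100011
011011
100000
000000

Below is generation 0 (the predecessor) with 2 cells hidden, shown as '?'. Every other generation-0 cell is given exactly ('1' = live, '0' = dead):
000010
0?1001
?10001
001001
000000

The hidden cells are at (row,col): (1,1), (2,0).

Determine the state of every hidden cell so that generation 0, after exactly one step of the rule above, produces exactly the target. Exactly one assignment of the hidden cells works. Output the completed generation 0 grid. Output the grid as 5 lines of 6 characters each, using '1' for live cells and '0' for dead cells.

Hidden generation-0 cells (in order): (1,1), (2,0).
A hidden cell only influences target cells in its own 3x3 neighborhood. Try each of the 2^2 = 4 assignments, step the completed generation 0 forward once under B3/S23, and compare with the target:
  (1,1)=0 (2,0)=0 -> step reproduces the target at every cell -> ACCEPT
  (1,1)=0 (2,0)=1 -> step gives (1,0)='0' but target has '1' -> reject
  (1,1)=1 (2,0)=0 -> step gives (1,0)='0' but target has '1' -> reject
  (1,1)=1 (2,0)=1 -> step gives (1,0)='0' but target has '1' -> reject
Unique solution: (1,1)=dead, (2,0)=dead.
Check: live-neighbor counts of every cell in the completed generation 0:
111212
321232
423232
321121
111222
Applying B3/S23 to generation 0 with these counts gives:
000000
100011
011011
100000
000000
which matches the target exactly.

Answer: 000010
001001
010001
001001
000000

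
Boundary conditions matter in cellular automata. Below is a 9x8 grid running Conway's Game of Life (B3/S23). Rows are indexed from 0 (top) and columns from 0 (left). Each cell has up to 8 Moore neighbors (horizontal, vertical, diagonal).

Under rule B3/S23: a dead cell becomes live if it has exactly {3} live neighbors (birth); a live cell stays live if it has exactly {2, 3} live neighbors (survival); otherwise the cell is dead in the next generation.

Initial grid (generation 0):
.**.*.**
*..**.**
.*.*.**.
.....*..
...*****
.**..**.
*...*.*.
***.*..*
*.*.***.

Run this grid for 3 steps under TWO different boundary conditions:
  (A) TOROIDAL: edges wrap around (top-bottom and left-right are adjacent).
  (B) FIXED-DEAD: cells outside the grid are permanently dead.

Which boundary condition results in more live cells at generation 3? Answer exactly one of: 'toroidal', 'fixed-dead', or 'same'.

Answer: fixed-dead

Derivation:
Under TOROIDAL boundary, generation 3:
..*.....
.*.*....
....*...
****...*
......*.
***...**
*.**....
........
........
Population = 18

Under FIXED-DEAD boundary, generation 3:
........
.*......
.***.*..
.*.*....
.**..*..
.**..*.*
*.**.*..
.*.**..*
....***.
Population = 25

Comparison: toroidal=18, fixed-dead=25 -> fixed-dead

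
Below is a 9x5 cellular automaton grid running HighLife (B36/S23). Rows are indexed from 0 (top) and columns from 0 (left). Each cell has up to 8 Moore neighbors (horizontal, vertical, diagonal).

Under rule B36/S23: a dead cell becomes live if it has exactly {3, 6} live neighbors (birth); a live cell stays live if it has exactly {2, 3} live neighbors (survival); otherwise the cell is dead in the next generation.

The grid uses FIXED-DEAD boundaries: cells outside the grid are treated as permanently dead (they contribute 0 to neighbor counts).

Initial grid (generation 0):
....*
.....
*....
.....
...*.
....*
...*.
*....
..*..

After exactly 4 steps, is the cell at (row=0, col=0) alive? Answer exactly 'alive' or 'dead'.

Simulating step by step:
Generation 0 (given above): 7 live cells
Generation 1: 2 live cells
.....
.....
.....
.....
.....
...**
.....
.....
.....
Generation 2: 0 live cells
.....
.....
.....
.....
.....
.....
.....
.....
.....
Generation 3: 0 live cells
.....
.....
.....
.....
.....
.....
.....
.....
.....
Generation 4: 0 live cells
.....
.....
.....
.....
.....
.....
.....
.....
.....

Cell (0,0) at generation 4: 0 -> dead

Answer: dead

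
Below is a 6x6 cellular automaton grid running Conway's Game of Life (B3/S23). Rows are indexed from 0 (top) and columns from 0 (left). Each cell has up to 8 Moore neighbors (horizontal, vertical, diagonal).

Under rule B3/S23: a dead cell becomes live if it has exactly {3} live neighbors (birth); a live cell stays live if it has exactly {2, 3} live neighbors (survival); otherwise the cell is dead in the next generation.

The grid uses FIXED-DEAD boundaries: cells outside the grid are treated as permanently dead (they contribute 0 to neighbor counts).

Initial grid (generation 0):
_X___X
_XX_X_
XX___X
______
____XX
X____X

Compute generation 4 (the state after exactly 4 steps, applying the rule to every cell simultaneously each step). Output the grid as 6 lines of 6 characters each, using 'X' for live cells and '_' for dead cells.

Answer: _XX___
X___X_
X_____
X_____
__X___
___X__

Derivation:
Simulating step by step:
Generation 0 (given above): 12 live cells
Generation 1: 14 live cells
_XX___
__X_XX
XXX___
____XX
____XX
____XX
Generation 2: 13 live cells
_XXX__
X_____
_XX___
_X_XXX
___X__
____XX
Generation 3: 15 live cells
_XX___
X__X__
XXXXX_
_X_XX_
__XX__
____X_
Generation 4: 8 live cells
(generation 4 grid is the final answer)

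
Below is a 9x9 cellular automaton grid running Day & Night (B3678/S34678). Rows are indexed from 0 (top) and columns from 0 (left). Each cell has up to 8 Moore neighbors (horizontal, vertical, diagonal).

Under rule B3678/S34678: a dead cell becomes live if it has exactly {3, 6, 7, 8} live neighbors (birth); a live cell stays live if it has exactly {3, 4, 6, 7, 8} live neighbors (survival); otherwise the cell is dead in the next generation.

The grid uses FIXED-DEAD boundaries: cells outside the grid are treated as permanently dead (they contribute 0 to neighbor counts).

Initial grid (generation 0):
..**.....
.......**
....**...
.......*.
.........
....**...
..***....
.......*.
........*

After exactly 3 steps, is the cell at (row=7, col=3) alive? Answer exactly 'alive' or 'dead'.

Simulating step by step:
Generation 0 (given above): 14 live cells
Generation 1: 10 live cells
.........
...**....
......***
.........
.........
....*....
...***...
...*.....
.........
Generation 2: 7 live cells
.........
.......*.
.........
.......*.
.........
...***...
...**....
.........
.........
Generation 3: 6 live cells
.........
.........
.........
.........
....*....
...**....
...***...
.........
.........

Cell (7,3) at generation 3: 0 -> dead

Answer: dead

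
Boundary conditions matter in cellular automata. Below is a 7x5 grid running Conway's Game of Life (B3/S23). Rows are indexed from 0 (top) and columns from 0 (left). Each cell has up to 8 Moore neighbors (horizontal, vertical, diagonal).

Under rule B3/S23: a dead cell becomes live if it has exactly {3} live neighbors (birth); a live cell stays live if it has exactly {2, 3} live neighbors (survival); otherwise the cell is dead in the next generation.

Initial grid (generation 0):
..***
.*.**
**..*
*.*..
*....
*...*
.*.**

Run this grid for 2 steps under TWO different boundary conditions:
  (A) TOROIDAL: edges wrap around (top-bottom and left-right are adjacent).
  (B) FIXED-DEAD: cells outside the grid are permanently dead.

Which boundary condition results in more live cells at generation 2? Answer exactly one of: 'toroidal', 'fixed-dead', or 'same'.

Answer: fixed-dead

Derivation:
Under TOROIDAL boundary, generation 2:
***..
.....
.....
.....
.....
***..
**...
Population = 8

Under FIXED-DEAD boundary, generation 2:
.*...
**.*.
*....
**...
*....
*****
..***
Population = 16

Comparison: toroidal=8, fixed-dead=16 -> fixed-dead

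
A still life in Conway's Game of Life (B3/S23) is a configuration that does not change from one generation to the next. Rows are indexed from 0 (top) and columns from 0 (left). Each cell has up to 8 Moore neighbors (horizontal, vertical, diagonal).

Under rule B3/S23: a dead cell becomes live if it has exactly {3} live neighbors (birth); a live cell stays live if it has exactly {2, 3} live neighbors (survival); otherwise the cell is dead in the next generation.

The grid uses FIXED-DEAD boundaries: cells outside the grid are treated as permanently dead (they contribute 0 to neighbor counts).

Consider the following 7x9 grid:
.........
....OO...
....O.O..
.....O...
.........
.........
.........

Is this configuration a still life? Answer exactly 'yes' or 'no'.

Answer: yes

Derivation:
Compute generation 1 and compare to generation 0 (given above):
Generation 1:
.........
....OO...
....O.O..
.....O...
.........
.........
.........
The grids are IDENTICAL -> still life.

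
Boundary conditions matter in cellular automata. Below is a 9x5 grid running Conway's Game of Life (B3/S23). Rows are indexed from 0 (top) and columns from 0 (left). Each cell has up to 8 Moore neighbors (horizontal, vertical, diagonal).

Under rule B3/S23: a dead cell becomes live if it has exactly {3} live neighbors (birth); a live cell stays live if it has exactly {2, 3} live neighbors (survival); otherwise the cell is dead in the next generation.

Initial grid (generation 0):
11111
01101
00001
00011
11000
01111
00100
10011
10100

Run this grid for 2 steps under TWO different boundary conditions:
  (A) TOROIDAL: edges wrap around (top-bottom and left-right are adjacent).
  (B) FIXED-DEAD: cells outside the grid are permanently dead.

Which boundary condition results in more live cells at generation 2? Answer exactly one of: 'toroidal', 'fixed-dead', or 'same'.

Answer: fixed-dead

Derivation:
Under TOROIDAL boundary, generation 2:
00000
00000
00001
10111
10100
00000
10100
00011
00011
Population = 13

Under FIXED-DEAD boundary, generation 2:
00000
01001
00001
01111
11111
11000
00110
00110
00010
Population = 19

Comparison: toroidal=13, fixed-dead=19 -> fixed-dead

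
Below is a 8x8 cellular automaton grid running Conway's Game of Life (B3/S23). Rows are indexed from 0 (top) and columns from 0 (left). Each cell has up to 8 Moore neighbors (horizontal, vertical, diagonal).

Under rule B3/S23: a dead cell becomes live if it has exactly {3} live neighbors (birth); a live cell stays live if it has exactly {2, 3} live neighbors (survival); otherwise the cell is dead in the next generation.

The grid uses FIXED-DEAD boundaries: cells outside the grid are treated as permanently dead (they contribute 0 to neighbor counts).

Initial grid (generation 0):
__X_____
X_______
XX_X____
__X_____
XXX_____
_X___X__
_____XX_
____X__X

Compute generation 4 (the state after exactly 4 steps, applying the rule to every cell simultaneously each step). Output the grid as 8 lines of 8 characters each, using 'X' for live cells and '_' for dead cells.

Answer: ________
_XXX____
__X_X___
X__X____
XX__XX__
X__XXXX_
_X_XX_X_
_____XX_

Derivation:
Simulating step by step:
Generation 0 (given above): 15 live cells
Generation 1: 18 live cells
________
X_X_____
XXX_____
___X____
X_X_____
XXX__XX_
____XXX_
_____XX_
Generation 2: 20 live cells
________
X_X_____
X_XX____
X__X____
X_XX____
X_XXX_X_
_X__X__X
____X_X_
Generation 3: 17 live cells
________
__XX____
X_XX____
X___X___
X_______
X___XX__
_XX_X_XX
_____X__
Generation 4: 22 live cells
(generation 4 grid is the final answer)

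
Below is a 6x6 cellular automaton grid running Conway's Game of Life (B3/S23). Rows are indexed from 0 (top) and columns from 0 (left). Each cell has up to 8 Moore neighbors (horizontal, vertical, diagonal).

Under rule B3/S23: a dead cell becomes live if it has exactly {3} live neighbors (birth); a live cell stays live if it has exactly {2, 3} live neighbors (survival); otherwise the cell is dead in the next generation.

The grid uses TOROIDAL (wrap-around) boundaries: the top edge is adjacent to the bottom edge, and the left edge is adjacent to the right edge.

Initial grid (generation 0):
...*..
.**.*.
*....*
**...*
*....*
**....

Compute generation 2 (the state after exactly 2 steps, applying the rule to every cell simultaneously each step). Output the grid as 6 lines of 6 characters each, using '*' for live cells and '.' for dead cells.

Simulating step by step:
Generation 0 (given above): 13 live cells
Generation 1: 15 live cells
*..*..
******
..*.*.
.*..*.
......
**...*
Generation 2: 8 live cells
(generation 2 grid is the final answer)

Answer: ...*..
*.....
......
...*..
.*...*
**...*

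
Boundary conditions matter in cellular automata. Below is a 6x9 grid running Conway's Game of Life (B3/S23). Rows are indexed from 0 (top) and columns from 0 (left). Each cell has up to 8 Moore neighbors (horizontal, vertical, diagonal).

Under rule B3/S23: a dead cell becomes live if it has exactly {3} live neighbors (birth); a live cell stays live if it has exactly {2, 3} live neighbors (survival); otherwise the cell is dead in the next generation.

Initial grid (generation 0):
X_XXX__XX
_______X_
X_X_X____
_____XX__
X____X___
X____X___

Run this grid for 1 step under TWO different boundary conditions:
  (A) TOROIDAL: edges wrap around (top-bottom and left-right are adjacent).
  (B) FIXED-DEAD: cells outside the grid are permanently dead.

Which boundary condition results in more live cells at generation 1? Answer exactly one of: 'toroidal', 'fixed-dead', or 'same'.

Under TOROIDAL boundary, generation 1:
XX_XX_XX_
X_X_X__X_
_____XX__
_X__XXX__
____XX___
X__X_XX__
Population = 22

Under FIXED-DEAD boundary, generation 1:
___X___XX
__X_X__XX
_____XX__
_X__XXX__
____XX___
_________
Population = 15

Comparison: toroidal=22, fixed-dead=15 -> toroidal

Answer: toroidal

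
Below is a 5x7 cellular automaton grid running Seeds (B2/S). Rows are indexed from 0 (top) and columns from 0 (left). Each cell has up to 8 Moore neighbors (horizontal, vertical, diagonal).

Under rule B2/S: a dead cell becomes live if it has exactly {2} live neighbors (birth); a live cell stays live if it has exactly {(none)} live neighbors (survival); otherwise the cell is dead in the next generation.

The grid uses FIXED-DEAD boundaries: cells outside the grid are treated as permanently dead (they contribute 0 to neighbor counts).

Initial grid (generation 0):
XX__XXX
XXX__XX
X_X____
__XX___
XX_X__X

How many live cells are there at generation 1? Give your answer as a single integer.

Answer: 6

Derivation:
Simulating step by step:
Generation 0 (given above): 18 live cells
Generation 1: 6 live cells
___X___
_______
____XXX
____X__
____X__
Population at generation 1: 6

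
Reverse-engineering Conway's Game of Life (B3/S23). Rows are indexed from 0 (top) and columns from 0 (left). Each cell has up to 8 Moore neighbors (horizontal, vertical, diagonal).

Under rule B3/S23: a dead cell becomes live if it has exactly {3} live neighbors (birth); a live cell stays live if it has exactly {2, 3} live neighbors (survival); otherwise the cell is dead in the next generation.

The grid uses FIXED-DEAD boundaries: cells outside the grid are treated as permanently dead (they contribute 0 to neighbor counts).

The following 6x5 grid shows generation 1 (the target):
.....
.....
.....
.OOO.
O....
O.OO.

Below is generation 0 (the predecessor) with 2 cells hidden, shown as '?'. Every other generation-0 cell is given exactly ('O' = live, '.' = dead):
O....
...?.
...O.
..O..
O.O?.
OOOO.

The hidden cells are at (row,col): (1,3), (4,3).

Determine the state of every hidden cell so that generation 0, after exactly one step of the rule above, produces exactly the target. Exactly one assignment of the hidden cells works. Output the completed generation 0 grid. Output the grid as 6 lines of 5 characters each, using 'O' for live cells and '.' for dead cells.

Hidden generation-0 cells (in order): (1,3), (4,3).
A hidden cell only influences target cells in its own 3x3 neighborhood. Try each of the 2^2 = 4 assignments, step the completed generation 0 forward once under B3/S23, and compare with the target:
  (1,3)=. (4,3)=. -> step reproduces the target at every cell -> ACCEPT
  (1,3)=. (4,3)=O -> step gives (3,3)='.' but target has 'O' -> reject
  (1,3)=O (4,3)=. -> step gives (2,2)='O' but target has '.' -> reject
  (1,3)=O (4,3)=O -> step gives (2,2)='O' but target has '.' -> reject
Unique solution: (1,3)=dead, (4,3)=dead.
Check: live-neighbor counts of every cell in the completed generation 0:
01000
11111
01211
13231
26441
24321
Applying B3/S23 to generation 0 with these counts gives:
.....
.....
.....
.OOO.
O....
O.OO.
which matches the target exactly.

Answer: O....
.....
...O.
..O..
O.O..
OOOO.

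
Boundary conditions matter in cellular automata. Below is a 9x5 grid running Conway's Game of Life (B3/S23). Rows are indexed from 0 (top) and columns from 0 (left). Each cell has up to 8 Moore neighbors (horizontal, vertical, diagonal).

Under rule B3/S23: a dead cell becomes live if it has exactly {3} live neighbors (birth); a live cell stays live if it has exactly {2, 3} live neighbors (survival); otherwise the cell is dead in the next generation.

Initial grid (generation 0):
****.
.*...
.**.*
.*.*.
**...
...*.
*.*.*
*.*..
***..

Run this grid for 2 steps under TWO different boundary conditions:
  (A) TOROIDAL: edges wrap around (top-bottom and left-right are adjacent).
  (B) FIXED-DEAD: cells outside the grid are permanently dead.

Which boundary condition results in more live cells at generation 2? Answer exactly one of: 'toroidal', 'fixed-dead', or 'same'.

Under TOROIDAL boundary, generation 2:
...**
*.*.*
*.**.
.*.*.
**...
..*..
..*.*
.*.*.
...*.
Population = 18

Under FIXED-DEAD boundary, generation 2:
.*...
.....
..*..
.....
**.*.
*.**.
..*..
..**.
.....
Population = 11

Comparison: toroidal=18, fixed-dead=11 -> toroidal

Answer: toroidal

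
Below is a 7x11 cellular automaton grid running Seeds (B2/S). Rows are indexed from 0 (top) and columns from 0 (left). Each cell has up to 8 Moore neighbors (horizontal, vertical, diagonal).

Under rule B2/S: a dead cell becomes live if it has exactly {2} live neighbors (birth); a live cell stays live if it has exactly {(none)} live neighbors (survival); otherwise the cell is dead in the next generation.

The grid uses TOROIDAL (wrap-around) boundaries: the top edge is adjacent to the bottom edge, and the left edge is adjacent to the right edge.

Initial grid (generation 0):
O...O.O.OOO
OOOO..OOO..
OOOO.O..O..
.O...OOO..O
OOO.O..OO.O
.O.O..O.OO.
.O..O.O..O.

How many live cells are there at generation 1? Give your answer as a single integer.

Simulating step by step:
Generation 0 (given above): 40 live cells
Generation 1: 0 live cells
...........
...........
...........
...........
...........
...........
...........
Population at generation 1: 0

Answer: 0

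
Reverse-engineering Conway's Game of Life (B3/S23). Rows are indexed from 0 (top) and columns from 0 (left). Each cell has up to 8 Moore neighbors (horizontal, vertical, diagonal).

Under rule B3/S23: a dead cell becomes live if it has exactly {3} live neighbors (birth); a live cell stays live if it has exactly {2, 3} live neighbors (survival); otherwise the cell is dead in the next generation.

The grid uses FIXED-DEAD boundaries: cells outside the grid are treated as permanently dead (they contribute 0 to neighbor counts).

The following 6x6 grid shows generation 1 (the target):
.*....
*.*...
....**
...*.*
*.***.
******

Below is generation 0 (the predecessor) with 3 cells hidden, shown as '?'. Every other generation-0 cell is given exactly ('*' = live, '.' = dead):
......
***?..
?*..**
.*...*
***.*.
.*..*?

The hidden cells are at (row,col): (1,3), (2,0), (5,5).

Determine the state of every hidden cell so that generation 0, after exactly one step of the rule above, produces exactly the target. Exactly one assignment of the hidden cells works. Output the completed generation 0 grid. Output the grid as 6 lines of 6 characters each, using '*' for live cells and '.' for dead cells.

Hidden generation-0 cells (in order): (1,3), (2,0), (5,5).
A hidden cell only influences target cells in its own 3x3 neighborhood. Try each of the 2^3 = 8 assignments, step the completed generation 0 forward once under B3/S23, and compare with the target:
  (1,3)=. (2,0)=. (5,5)=. -> step gives (1,1)='*' but target has '.' -> reject
  (1,3)=. (2,0)=. (5,5)=* -> step gives (1,1)='*' but target has '.' -> reject
  (1,3)=. (2,0)=* (5,5)=. -> step gives (4,5)='*' but target has '.' -> reject
  (1,3)=. (2,0)=* (5,5)=* -> step reproduces the target at every cell -> ACCEPT
  (1,3)=* (2,0)=. (5,5)=. -> step gives (0,2)='*' but target has '.' -> reject
  (1,3)=* (2,0)=. (5,5)=* -> step gives (0,2)='*' but target has '.' -> reject
  (1,3)=* (2,0)=* (5,5)=. -> step gives (0,2)='*' but target has '.' -> reject
  (1,3)=* (2,0)=* (5,5)=* -> step gives (0,2)='*' but target has '.' -> reject
Unique solution: (1,3)=dead, (2,0)=live, (5,5)=live.
Check: live-neighbor counts of every cell in the completed generation 0:
232100
342222
454222
554343
343334
333322
Applying B3/S23 to generation 0 with these counts gives:
.*....
*.*...
....**
...*.*
*.***.
******
which matches the target exactly.

Answer: ......
***...
**..**
.*...*
***.*.
.*..**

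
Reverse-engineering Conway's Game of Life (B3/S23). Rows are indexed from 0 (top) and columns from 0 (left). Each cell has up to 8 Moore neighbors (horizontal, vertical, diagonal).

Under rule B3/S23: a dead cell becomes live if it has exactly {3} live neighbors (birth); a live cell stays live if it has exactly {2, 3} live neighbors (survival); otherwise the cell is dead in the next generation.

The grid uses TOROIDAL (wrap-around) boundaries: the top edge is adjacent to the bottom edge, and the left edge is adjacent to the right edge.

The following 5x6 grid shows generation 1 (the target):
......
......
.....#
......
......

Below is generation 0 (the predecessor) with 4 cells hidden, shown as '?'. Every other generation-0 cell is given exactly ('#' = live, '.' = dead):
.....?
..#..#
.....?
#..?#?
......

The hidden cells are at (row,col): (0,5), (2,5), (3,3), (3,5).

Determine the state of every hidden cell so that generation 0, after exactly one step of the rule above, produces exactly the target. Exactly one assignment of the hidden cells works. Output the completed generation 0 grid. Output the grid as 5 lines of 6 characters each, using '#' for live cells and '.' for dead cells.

Answer: ......
..#..#
......
#...#.
......

Derivation:
Hidden generation-0 cells (in order): (0,5), (2,5), (3,3), (3,5).
A hidden cell only influences target cells in its own 3x3 neighborhood. Try each of the 2^4 = 16 assignments, step the completed generation 0 forward once under B3/S23, and compare with the target:
  (0,5)=. (2,5)=. (3,3)=. (3,5)=. -> step reproduces the target at every cell -> ACCEPT
  (0,5)=. (2,5)=. (3,3)=. (3,5)=# -> step gives (2,0)='#' but target has '.' -> reject
  (0,5)=. (2,5)=. (3,3)=# (3,5)=. -> step gives (2,3)='#' but target has '.' -> reject
  (0,5)=. (2,5)=. (3,3)=# (3,5)=# -> step gives (2,0)='#' but target has '.' -> reject
  (0,5)=. (2,5)=# (3,3)=. (3,5)=. -> step gives (2,0)='#' but target has '.' -> reject
  (0,5)=. (2,5)=# (3,3)=. (3,5)=# -> step gives (2,5)='.' but target has '#' -> reject
  (0,5)=. (2,5)=# (3,3)=# (3,5)=. -> step gives (2,0)='#' but target has '.' -> reject
  (0,5)=. (2,5)=# (3,3)=# (3,5)=# -> step gives (2,3)='#' but target has '.' -> reject
  (0,5)=# (2,5)=. (3,3)=. (3,5)=. -> step gives (4,5)='#' but target has '.' -> reject
  (0,5)=# (2,5)=. (3,3)=. (3,5)=# -> step gives (2,0)='#' but target has '.' -> reject
  (0,5)=# (2,5)=. (3,3)=# (3,5)=. -> step gives (2,3)='#' but target has '.' -> reject
  (0,5)=# (2,5)=. (3,3)=# (3,5)=# -> step gives (2,0)='#' but target has '.' -> reject
  (0,5)=# (2,5)=# (3,3)=. (3,5)=. -> step gives (1,0)='#' but target has '.' -> reject
  (0,5)=# (2,5)=# (3,3)=. (3,5)=# -> step gives (1,0)='#' but target has '.' -> reject
  (0,5)=# (2,5)=# (3,3)=# (3,5)=. -> step gives (1,0)='#' but target has '.' -> reject
  (0,5)=# (2,5)=# (3,3)=# (3,5)=# -> step gives (1,0)='#' but target has '.' -> reject
Unique solution: (0,5)=dead, (2,5)=dead, (3,3)=dead, (3,5)=dead.
Check: live-neighbor counts of every cell in the completed generation 0:
111111
110110
221223
010102
110112
Applying B3/S23 to generation 0 with these counts gives:
......
......
.....#
......
......
which matches the target exactly.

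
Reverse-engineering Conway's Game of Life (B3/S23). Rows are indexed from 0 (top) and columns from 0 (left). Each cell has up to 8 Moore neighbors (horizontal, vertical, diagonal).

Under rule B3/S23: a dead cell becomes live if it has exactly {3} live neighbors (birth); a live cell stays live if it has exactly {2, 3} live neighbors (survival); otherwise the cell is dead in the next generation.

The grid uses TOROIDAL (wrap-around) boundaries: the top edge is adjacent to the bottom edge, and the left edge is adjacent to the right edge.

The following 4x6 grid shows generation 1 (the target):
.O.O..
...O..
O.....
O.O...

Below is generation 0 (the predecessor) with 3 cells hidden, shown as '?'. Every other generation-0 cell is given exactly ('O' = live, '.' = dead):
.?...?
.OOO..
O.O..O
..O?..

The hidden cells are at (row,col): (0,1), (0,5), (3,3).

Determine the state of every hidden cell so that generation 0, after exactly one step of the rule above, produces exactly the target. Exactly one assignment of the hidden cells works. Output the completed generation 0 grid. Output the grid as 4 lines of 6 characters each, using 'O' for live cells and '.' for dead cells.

Answer: .O....
.OOO..
O.O..O
..O...

Derivation:
Hidden generation-0 cells (in order): (0,1), (0,5), (3,3).
A hidden cell only influences target cells in its own 3x3 neighborhood. Try each of the 2^3 = 8 assignments, step the completed generation 0 forward once under B3/S23, and compare with the target:
  (0,1)=. (0,5)=. (3,3)=. -> step gives (1,0)='O' but target has '.' -> reject
  (0,1)=. (0,5)=. (3,3)=O -> step gives (0,3)='.' but target has 'O' -> reject
  (0,1)=. (0,5)=O (3,3)=. -> step gives (1,1)='O' but target has '.' -> reject
  (0,1)=. (0,5)=O (3,3)=O -> step gives (0,3)='.' but target has 'O' -> reject
  (0,1)=O (0,5)=. (3,3)=. -> step reproduces the target at every cell -> ACCEPT
  (0,1)=O (0,5)=. (3,3)=O -> step gives (0,3)='.' but target has 'O' -> reject
  (0,1)=O (0,5)=O (3,3)=. -> step gives (0,0)='O' but target has '.' -> reject
  (0,1)=O (0,5)=O (3,3)=O -> step gives (0,0)='O' but target has '.' -> reject
Unique solution: (0,1)=live, (0,5)=dead, (3,3)=dead.
Check: live-neighbor counts of every cell in the completed generation 0:
235310
444222
254421
342212
Applying B3/S23 to generation 0 with these counts gives:
.O.O..
...O..
O.....
O.O...
which matches the target exactly.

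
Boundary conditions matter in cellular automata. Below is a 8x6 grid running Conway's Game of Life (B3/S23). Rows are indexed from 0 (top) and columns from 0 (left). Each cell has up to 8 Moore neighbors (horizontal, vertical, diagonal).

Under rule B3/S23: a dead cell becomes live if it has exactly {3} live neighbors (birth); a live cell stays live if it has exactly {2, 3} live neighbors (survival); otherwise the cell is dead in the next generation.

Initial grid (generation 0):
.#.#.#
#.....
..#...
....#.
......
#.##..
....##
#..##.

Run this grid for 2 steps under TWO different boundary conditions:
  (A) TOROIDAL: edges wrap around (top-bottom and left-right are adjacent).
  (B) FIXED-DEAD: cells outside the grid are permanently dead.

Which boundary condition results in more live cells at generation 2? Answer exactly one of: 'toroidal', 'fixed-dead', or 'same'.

Answer: toroidal

Derivation:
Under TOROIDAL boundary, generation 2:
....##
#..#..
.#....
......
...#..
##.###
#.....
....##
Population = 14

Under FIXED-DEAD boundary, generation 2:
......
......
......
......
...##.
...##.
..#..#
..####
Population = 10

Comparison: toroidal=14, fixed-dead=10 -> toroidal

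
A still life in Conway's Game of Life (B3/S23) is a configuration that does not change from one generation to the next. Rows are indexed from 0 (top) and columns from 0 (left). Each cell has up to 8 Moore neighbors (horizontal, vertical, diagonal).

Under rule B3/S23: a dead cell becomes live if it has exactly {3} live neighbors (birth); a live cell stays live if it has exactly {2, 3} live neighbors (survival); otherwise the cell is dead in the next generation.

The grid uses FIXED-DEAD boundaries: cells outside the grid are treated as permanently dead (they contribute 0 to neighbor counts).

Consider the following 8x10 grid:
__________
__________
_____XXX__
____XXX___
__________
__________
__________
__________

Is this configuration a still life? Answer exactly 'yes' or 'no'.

Compute generation 1 and compare to generation 0 (given above):
Generation 1:
__________
______X___
____X__X__
____X__X__
_____X____
__________
__________
__________
Cell (1,6) differs: gen0=0 vs gen1=1 -> NOT a still life.

Answer: no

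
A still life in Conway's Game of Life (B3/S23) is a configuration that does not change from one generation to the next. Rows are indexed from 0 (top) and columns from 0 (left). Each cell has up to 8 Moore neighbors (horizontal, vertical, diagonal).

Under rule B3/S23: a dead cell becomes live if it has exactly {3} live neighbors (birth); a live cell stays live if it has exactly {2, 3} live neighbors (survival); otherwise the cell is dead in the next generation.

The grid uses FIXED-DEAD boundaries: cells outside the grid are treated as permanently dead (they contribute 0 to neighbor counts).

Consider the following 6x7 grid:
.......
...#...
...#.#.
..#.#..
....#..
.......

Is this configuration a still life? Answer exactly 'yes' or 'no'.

Answer: no

Derivation:
Compute generation 1 and compare to generation 0 (given above):
Generation 1:
.......
....#..
..##...
....##.
...#...
.......
Cell (1,3) differs: gen0=1 vs gen1=0 -> NOT a still life.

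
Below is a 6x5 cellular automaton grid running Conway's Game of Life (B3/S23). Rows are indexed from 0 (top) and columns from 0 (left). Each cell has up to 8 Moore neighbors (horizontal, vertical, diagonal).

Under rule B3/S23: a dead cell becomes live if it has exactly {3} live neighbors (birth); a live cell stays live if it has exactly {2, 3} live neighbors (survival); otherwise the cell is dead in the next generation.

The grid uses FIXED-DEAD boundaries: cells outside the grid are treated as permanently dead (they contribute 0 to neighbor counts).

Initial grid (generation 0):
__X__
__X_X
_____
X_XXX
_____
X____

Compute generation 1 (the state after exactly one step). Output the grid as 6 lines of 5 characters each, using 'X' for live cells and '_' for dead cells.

Simulating step by step:
Generation 0 (given above): 8 live cells
Generation 1: 8 live cells
(generation 1 grid is the final answer)

Answer: ___X_
___X_
_XX_X
___X_
_X_X_
_____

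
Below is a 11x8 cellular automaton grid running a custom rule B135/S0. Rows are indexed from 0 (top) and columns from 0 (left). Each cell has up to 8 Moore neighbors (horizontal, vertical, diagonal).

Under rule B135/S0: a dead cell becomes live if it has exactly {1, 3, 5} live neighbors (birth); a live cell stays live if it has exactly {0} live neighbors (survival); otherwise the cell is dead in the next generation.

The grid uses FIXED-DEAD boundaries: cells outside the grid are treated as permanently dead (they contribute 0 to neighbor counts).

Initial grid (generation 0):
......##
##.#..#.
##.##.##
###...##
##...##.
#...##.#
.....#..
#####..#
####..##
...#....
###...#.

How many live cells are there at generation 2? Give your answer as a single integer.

Answer: 29

Derivation:
Simulating step by step:
Generation 0 (given above): 43 live cells
Generation 1: 23 live cells
...##...
....#..#
........
...###..
..#.#...
.###..#.
#.#.#...
.....#..
........
......##
....####
Generation 2: 29 live cells
..#...##
..##..##
..##.#.#
.#....#.
##.....#
....####
.....#.#
#.#...#.
....#.#.
...#....
...#....
Population at generation 2: 29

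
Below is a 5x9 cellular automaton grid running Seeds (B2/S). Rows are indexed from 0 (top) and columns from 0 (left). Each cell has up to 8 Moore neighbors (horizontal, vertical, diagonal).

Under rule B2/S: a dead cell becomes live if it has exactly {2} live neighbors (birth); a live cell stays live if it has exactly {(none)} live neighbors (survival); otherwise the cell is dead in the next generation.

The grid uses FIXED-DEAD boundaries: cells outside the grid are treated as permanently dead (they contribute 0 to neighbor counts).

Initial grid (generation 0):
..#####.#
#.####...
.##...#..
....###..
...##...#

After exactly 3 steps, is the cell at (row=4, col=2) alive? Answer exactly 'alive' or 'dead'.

Answer: dead

Derivation:
Simulating step by step:
Generation 0 (given above): 20 live cells
Generation 1: 6 live cells
.......#.
.........
#......#.
.#.......
......##.
Generation 2: 6 live cells
.........
......###
.#.......
#.......#
.........
Generation 3: 5 live cells
......#.#
.........
#.....#..
.#.......
.........

Cell (4,2) at generation 3: 0 -> dead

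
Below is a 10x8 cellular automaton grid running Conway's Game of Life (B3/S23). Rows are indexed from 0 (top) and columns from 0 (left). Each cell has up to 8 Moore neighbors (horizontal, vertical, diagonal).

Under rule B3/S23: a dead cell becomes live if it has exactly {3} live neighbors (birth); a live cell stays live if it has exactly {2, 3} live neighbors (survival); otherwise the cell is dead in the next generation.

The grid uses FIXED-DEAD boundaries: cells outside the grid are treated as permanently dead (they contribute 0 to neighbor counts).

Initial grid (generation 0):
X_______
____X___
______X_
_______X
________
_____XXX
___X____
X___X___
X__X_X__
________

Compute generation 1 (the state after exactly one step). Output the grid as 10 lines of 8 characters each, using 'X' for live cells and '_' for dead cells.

Answer: ________
________
________
________
_______X
______X_
____XXX_
___XX___
____X___
________

Derivation:
Simulating step by step:
Generation 0 (given above): 13 live cells
Generation 1: 8 live cells
(generation 1 grid is the final answer)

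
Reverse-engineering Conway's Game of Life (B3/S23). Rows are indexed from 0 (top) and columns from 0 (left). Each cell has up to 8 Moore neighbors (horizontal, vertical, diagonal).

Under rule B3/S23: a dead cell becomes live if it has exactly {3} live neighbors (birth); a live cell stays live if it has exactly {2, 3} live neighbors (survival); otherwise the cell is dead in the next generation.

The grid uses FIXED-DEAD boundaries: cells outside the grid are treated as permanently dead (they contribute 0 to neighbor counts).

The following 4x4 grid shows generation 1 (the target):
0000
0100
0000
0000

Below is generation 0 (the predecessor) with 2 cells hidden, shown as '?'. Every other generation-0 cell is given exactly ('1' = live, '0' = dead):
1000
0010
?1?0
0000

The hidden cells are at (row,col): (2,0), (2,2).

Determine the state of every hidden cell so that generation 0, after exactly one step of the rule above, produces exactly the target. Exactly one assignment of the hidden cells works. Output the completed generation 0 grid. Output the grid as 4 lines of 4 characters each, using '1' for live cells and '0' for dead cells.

Answer: 1000
0010
0100
0000

Derivation:
Hidden generation-0 cells (in order): (2,0), (2,2).
A hidden cell only influences target cells in its own 3x3 neighborhood. Try each of the 2^2 = 4 assignments, step the completed generation 0 forward once under B3/S23, and compare with the target:
  (2,0)=0 (2,2)=0 -> step reproduces the target at every cell -> ACCEPT
  (2,0)=0 (2,2)=1 -> step gives (1,1)='0' but target has '1' -> reject
  (2,0)=1 (2,2)=0 -> step gives (1,0)='1' but target has '0' -> reject
  (2,0)=1 (2,2)=1 -> step gives (1,0)='1' but target has '0' -> reject
Unique solution: (2,0)=dead, (2,2)=dead.
Check: live-neighbor counts of every cell in the completed generation 0:
0211
2311
1121
1110
Applying B3/S23 to generation 0 with these counts gives:
0000
0100
0000
0000
which matches the target exactly.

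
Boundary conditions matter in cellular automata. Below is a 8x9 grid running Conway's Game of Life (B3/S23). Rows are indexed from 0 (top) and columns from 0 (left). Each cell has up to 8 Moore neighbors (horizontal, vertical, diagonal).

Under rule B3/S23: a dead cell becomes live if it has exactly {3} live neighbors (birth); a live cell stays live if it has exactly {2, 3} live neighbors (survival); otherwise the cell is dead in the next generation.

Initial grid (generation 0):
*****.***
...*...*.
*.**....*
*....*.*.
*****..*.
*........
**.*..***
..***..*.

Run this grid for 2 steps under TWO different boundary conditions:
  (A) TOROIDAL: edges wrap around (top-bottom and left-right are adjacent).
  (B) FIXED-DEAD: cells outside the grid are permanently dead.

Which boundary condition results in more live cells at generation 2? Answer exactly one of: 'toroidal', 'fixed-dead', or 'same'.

Answer: fixed-dead

Derivation:
Under TOROIDAL boundary, generation 2:
.....**..
...**...*
.***....*
*........
...**.*..
*.....*.*
...**.**.
..*.*..**
Population = 24

Under FIXED-DEAD boundary, generation 2:
.***.***.
*........
****....*
*.......*
.*.**.*.*
*.....*.*
**.......
**..*.*.*
Population = 29

Comparison: toroidal=24, fixed-dead=29 -> fixed-dead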